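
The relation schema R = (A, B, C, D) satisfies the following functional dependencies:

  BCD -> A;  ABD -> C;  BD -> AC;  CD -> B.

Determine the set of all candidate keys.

{B, D}, {C, D}

Attribute D never appears on the right-hand side of any dependency, so D must belong to every candidate key.
{D}⁺ = {D}, which is not all of the schema, so we must add further attributes.
{B, D}⁺: BD→AC adds A, C → {A, B, C, D}. Minimal: {D}⁺ = {D}; {B}⁺ = {B} — none reach the full schema.
{C, D}⁺: CD→B adds B; BCD→A adds A → {A, B, C, D}. Minimal: {D}⁺ = {D}; {C}⁺ = {C} — none reach the full schema.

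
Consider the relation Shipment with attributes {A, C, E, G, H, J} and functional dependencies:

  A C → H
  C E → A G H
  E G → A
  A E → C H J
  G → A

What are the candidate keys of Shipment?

{A, E}, {C, E}, {E, G}

Attribute E never appears on the right-hand side of any dependency, so E must belong to every candidate key.
{E}⁺ = {E}, which is not all of the schema, so we must add further attributes.
{A, E}⁺: AE→CHJ adds C, H, J; CE→AGH adds G → {A, C, E, G, H, J}. Minimal: {E}⁺ = {E}; {A}⁺ = {A} — none reach the full schema.
{C, E}⁺: CE→AGH adds A, G, H; AE→CHJ adds J → {A, C, E, G, H, J}. Minimal: {E}⁺ = {E}; {C}⁺ = {C} — none reach the full schema.
{E, G}⁺: EG→A adds A; AE→CHJ adds C, H, J → {A, C, E, G, H, J}. Minimal: {G}⁺ = {A, G}; {E}⁺ = {E} — none reach the full schema.
Any other superkey contains one of these as a subset, so there are no further candidate keys.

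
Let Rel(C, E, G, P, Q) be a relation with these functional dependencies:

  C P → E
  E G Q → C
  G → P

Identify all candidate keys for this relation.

{C, G, Q}, {E, G, Q}

Attributes G, Q never appear on any right-hand side, so every candidate key must contain {G, Q}.
{G, Q}⁺ = {G, P, Q}, which is not all of the schema, so we must add further attributes.
{C, G, Q}⁺: G→P adds P; CP→E adds E → {C, E, G, P, Q}. Minimal: {G, Q}⁺ = {G, P, Q}; {C, Q}⁺ = {C, Q}; {C, G}⁺ = {C, E, G, P} — none reach the full schema.
{E, G, Q}⁺: EGQ→C adds C; G→P adds P → {C, E, G, P, Q}. Minimal: {G, Q}⁺ = {G, P, Q}; {E, Q}⁺ = {E, Q}; {E, G}⁺ = {E, G, P} — none reach the full schema.
Any other superkey contains one of these as a subset, so there are no further candidate keys.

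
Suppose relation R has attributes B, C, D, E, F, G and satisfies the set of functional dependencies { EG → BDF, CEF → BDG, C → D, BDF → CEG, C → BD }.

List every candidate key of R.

CF, EG, BDF

{C, F}⁺: C→D adds D; C→BD adds B; BDF→CEG adds E, G → {B, C, D, E, F, G}. Minimal: {F}⁺ = {F}; {C}⁺ = {B, C, D} — none reach the full schema.
{E, G}⁺: EG→BDF adds B, D, F; BDF→CEG adds C → {B, C, D, E, F, G}. Minimal: {G}⁺ = {G}; {E}⁺ = {E} — none reach the full schema.
{B, D, F}⁺: BDF→CEG adds C, E, G → {B, C, D, E, F, G}. Minimal: {D, F}⁺ = {D, F}; {B, F}⁺ = {B, F}; {B, D}⁺ = {B, D} — none reach the full schema.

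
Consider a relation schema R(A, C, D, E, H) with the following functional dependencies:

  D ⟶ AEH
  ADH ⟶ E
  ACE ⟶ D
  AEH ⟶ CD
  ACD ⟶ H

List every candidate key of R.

{D}⁺: D→AEH adds A, E, H; AEH→CD adds C → {A, C, D, E, H}.
{A, C, E}⁺: ACE→D adds D; ACD→H adds H → {A, C, D, E, H}. Minimal: {C, E}⁺ = {C, E}; {A, E}⁺ = {A, E}; {A, C}⁺ = {A, C} — none reach the full schema.
{A, E, H}⁺: AEH→CD adds C, D → {A, C, D, E, H}. Minimal: {E, H}⁺ = {E, H}; {A, H}⁺ = {A, H}; {A, E}⁺ = {A, E} — none reach the full schema.

{D}, {A, C, E}, {A, E, H}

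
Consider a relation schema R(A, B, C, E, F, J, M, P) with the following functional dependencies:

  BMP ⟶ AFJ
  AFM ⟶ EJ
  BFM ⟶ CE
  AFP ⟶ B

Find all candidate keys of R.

(B, M, P), (A, F, M, P)

Attributes M, P never appear on any right-hand side, so every candidate key must contain {M, P}.
{M, P}⁺ = {M, P}, which is not all of the schema, so we must add further attributes.
{B, M, P}⁺: BMP→AFJ adds A, F, J; AFM→EJ adds E; BFM→CE adds C → {A, B, C, E, F, J, M, P}.
{A, F, M, P}⁺: AFM→EJ adds E, J; AFP→B adds B; BFM→CE adds C → {A, B, C, E, F, J, M, P}.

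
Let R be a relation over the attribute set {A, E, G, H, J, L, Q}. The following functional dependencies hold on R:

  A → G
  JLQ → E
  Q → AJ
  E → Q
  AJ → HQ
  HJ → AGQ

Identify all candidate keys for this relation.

Attribute L never appears on the right-hand side of any dependency, so L must belong to every candidate key.
{L}⁺ = {L}, which is not all of the schema, so we must add further attributes.
{E, L}⁺: E→Q adds Q; Q→AJ adds A, J; AJ→HQ adds H; HJ→AGQ adds G → {A, E, G, H, J, L, Q}.
{L, Q}⁺: Q→AJ adds A, J; AJ→HQ adds H; HJ→AGQ adds G; JLQ→E adds E → {A, E, G, H, J, L, Q}.
{A, J, L}⁺: A→G adds G; AJ→HQ adds H, Q; JLQ→E adds E → {A, E, G, H, J, L, Q}.
{H, J, L}⁺: HJ→AGQ adds A, G, Q; JLQ→E adds E → {A, E, G, H, J, L, Q}.
Any other superkey contains one of these as a subset, so there are no further candidate keys.

EL, LQ, AJL, HJL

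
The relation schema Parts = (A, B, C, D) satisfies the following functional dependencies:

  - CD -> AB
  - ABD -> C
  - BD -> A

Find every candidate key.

Attribute D never appears on the right-hand side of any dependency, so D must belong to every candidate key.
{D}⁺ = {D}, which is not all of the schema, so we must add further attributes.
{B, D}⁺: BD→A adds A; ABD→C adds C → {A, B, C, D}. Minimal: {D}⁺ = {D}; {B}⁺ = {B} — none reach the full schema.
{C, D}⁺: CD→AB adds A, B → {A, B, C, D}. Minimal: {D}⁺ = {D}; {C}⁺ = {C} — none reach the full schema.
Any other superkey contains one of these as a subset, so there are no further candidate keys.

(B, D); (C, D)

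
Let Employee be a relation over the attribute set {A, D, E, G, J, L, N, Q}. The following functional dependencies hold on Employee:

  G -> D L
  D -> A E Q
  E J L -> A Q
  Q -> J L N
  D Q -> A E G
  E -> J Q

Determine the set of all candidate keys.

{D}⁺: D→AEQ adds A, E, Q; Q→JLN adds J, L, N; DQ→AEG adds G → {A, D, E, G, J, L, N, Q}.
{G}⁺: G→DL adds D, L; D→AEQ adds A, E, Q; Q→JLN adds J, N → {A, D, E, G, J, L, N, Q}.
Any other superkey contains one of these as a subset, so there are no further candidate keys.

(D), (G)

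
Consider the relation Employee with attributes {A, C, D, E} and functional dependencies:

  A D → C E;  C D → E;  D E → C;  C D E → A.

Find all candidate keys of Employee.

Attribute D never appears on the right-hand side of any dependency, so D must belong to every candidate key.
{D}⁺ = {D}, which is not all of the schema, so we must add further attributes.
{A, D}⁺: AD→CE adds C, E → {A, C, D, E}. Minimal: {D}⁺ = {D}; {A}⁺ = {A} — none reach the full schema.
{C, D}⁺: CD→E adds E; CDE→A adds A → {A, C, D, E}. Minimal: {D}⁺ = {D}; {C}⁺ = {C} — none reach the full schema.
{D, E}⁺: DE→C adds C; CDE→A adds A → {A, C, D, E}. Minimal: {E}⁺ = {E}; {D}⁺ = {D} — none reach the full schema.

{A, D}; {C, D}; {D, E}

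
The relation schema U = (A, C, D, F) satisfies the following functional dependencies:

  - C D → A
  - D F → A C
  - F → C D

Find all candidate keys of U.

F

{F}⁺: F→CD adds C, D; CD→A adds A → {A, C, D, F}.
No other minimal superkey exists.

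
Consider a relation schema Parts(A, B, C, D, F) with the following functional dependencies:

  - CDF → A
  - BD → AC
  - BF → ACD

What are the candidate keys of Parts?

Attributes B, F never appear on any right-hand side, so every candidate key must contain {B, F}.
{B, F}⁺ = {A, B, C, D, F}, which is all of the schema, so {B, F} is the only candidate key.

(B, F)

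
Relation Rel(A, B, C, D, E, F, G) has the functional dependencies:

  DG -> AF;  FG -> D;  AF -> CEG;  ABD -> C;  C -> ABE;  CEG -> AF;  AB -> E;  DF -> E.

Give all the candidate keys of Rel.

{A, F}⁺: AF→CEG adds C, E, G; C→ABE adds B; FG→D adds D → {A, B, C, D, E, F, G}. Minimal: {F}⁺ = {F}; {A}⁺ = {A} — none reach the full schema.
{C, F}⁺: C→ABE adds A, B, E; AF→CEG adds G; FG→D adds D → {A, B, C, D, E, F, G}. Minimal: {F}⁺ = {F}; {C}⁺ = {A, B, C, E} — none reach the full schema.
{C, G}⁺: C→ABE adds A, B, E; CEG→AF adds F; FG→D adds D → {A, B, C, D, E, F, G}. Minimal: {G}⁺ = {G}; {C}⁺ = {A, B, C, E} — none reach the full schema.
{D, G}⁺: DG→AF adds A, F; AF→CEG adds C, E; C→ABE adds B → {A, B, C, D, E, F, G}. Minimal: {G}⁺ = {G}; {D}⁺ = {D} — none reach the full schema.
{F, G}⁺: FG→D adds D; DF→E adds E; DG→AF adds A; AF→CEG adds C; C→ABE adds B → {A, B, C, D, E, F, G}. Minimal: {G}⁺ = {G}; {F}⁺ = {F} — none reach the full schema.
Any other superkey contains one of these as a subset, so there are no further candidate keys.

AF; CF; CG; DG; FG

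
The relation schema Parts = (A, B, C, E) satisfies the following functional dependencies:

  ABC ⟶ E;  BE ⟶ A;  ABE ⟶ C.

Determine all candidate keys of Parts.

{B, E}⁺: BE→A adds A; ABE→C adds C → {A, B, C, E}. Minimal: {E}⁺ = {E}; {B}⁺ = {B} — none reach the full schema.
{A, B, C}⁺: ABC→E adds E → {A, B, C, E}. Minimal: {B, C}⁺ = {B, C}; {A, C}⁺ = {A, C}; {A, B}⁺ = {A, B} — none reach the full schema.

{B, E}; {A, B, C}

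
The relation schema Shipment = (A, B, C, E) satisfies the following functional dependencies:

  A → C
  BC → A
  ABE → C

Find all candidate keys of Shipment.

Attributes B, E never appear on any right-hand side, so every candidate key must contain {B, E}.
{B, E}⁺ = {B, E}, which is not all of the schema, so we must add further attributes.
{A, B, E}⁺: A→C adds C → {A, B, C, E}. Minimal: {B, E}⁺ = {B, E}; {A, E}⁺ = {A, C, E}; {A, B}⁺ = {A, B, C} — none reach the full schema.
{B, C, E}⁺: BC→A adds A → {A, B, C, E}. Minimal: {C, E}⁺ = {C, E}; {B, E}⁺ = {B, E}; {B, C}⁺ = {A, B, C} — none reach the full schema.
Any other superkey contains one of these as a subset, so there are no further candidate keys.

ABE, BCE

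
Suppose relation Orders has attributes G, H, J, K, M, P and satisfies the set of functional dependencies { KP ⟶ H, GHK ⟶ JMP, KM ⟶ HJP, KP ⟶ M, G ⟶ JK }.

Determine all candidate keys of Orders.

Attribute G never appears on the right-hand side of any dependency, so G must belong to every candidate key.
{G}⁺ = {G, J, K}, which is not all of the schema, so we must add further attributes.
{G, H}⁺: G→JK adds J, K; GHK→JMP adds M, P → {G, H, J, K, M, P}. Minimal: {H}⁺ = {H}; {G}⁺ = {G, J, K} — none reach the full schema.
{G, M}⁺: G→JK adds J, K; KM→HJP adds H, P → {G, H, J, K, M, P}. Minimal: {M}⁺ = {M}; {G}⁺ = {G, J, K} — none reach the full schema.
{G, P}⁺: G→JK adds J, K; KP→H adds H; GHK→JMP adds M → {G, H, J, K, M, P}. Minimal: {P}⁺ = {P}; {G}⁺ = {G, J, K} — none reach the full schema.
Any other superkey contains one of these as a subset, so there are no further candidate keys.

{G, H}, {G, M}, {G, P}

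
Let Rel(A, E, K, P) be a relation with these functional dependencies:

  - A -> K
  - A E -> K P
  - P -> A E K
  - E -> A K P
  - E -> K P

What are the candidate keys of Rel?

{E}⁺: E→AKP adds A, K, P → {A, E, K, P}.
{P}⁺: P→AEK adds A, E, K → {A, E, K, P}.
Any other superkey contains one of these as a subset, so there are no further candidate keys.

(E); (P)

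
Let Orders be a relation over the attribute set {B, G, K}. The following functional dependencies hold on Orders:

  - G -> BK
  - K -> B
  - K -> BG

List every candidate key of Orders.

{G}, {K}

{G}⁺: G→BK adds B, K → {B, G, K}.
{K}⁺: K→B adds B; K→BG adds G → {B, G, K}.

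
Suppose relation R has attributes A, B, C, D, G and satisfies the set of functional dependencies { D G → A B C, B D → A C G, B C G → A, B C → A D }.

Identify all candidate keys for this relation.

{B, C}⁺: BC→AD adds A, D; BD→ACG adds G → {A, B, C, D, G}.
{B, D}⁺: BD→ACG adds A, C, G → {A, B, C, D, G}.
{D, G}⁺: DG→ABC adds A, B, C → {A, B, C, D, G}.

(B, C); (B, D); (D, G)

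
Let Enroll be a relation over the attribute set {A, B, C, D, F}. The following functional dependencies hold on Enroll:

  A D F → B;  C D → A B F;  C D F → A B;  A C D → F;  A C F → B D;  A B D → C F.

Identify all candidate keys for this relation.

(C, D), (A, B, D), (A, C, F), (A, D, F)

{C, D}⁺: CD→ABF adds A, B, F → {A, B, C, D, F}. Minimal: {D}⁺ = {D}; {C}⁺ = {C} — none reach the full schema.
{A, B, D}⁺: ABD→CF adds C, F → {A, B, C, D, F}. Minimal: {B, D}⁺ = {B, D}; {A, D}⁺ = {A, D}; {A, B}⁺ = {A, B} — none reach the full schema.
{A, C, F}⁺: ACF→BD adds B, D → {A, B, C, D, F}. Minimal: {C, F}⁺ = {C, F}; {A, F}⁺ = {A, F}; {A, C}⁺ = {A, C} — none reach the full schema.
{A, D, F}⁺: ADF→B adds B; ABD→CF adds C → {A, B, C, D, F}. Minimal: {D, F}⁺ = {D, F}; {A, F}⁺ = {A, F}; {A, D}⁺ = {A, D} — none reach the full schema.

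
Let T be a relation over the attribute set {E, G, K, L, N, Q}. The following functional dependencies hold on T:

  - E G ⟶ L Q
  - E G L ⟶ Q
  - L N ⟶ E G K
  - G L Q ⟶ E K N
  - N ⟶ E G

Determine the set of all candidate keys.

{N}⁺: N→EG adds E, G; EG→LQ adds L, Q; LN→EGK adds K → {E, G, K, L, N, Q}.
{E, G}⁺: EG→LQ adds L, Q; GLQ→EKN adds K, N → {E, G, K, L, N, Q}. Minimal: {G}⁺ = {G}; {E}⁺ = {E} — none reach the full schema.
{G, L, Q}⁺: GLQ→EKN adds E, K, N → {E, G, K, L, N, Q}. Minimal: {L, Q}⁺ = {L, Q}; {G, Q}⁺ = {G, Q}; {G, L}⁺ = {G, L} — none reach the full schema.
Any other superkey contains one of these as a subset, so there are no further candidate keys.

(N), (E, G), (G, L, Q)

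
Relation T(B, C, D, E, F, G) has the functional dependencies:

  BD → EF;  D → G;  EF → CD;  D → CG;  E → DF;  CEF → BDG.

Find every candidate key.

{E}⁺: E→DF adds D, F; D→G adds G; EF→CD adds C; CEF→BDG adds B → {B, C, D, E, F, G}.
{B, D}⁺: BD→EF adds E, F; D→G adds G; EF→CD adds C → {B, C, D, E, F, G}.

(E), (B, D)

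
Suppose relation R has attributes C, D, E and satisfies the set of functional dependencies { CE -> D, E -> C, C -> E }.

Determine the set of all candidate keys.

(C), (E)

{C}⁺: C→E adds E; CE→D adds D → {C, D, E}.
{E}⁺: E→C adds C; CE→D adds D → {C, D, E}.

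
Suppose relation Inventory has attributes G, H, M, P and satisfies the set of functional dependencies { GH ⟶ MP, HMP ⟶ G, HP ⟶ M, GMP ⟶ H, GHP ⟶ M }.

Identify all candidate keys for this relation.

GH, HP, GMP

{G, H}⁺: GH→MP adds M, P → {G, H, M, P}. Minimal: {H}⁺ = {H}; {G}⁺ = {G} — none reach the full schema.
{H, P}⁺: HP→M adds M; HMP→G adds G → {G, H, M, P}. Minimal: {P}⁺ = {P}; {H}⁺ = {H} — none reach the full schema.
{G, M, P}⁺: GMP→H adds H → {G, H, M, P}. Minimal: {M, P}⁺ = {M, P}; {G, P}⁺ = {G, P}; {G, M}⁺ = {G, M} — none reach the full schema.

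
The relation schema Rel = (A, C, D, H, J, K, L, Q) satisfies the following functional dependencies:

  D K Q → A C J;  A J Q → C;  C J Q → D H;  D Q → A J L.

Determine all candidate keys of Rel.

(D, K, Q), (A, J, K, Q), (C, J, K, Q)

Attributes K, Q never appear on any right-hand side, so every candidate key must contain {K, Q}.
{K, Q}⁺ = {K, Q}, which is not all of the schema, so we must add further attributes.
{D, K, Q}⁺: DKQ→ACJ adds A, C, J; CJQ→DH adds H; DQ→AJL adds L → {A, C, D, H, J, K, L, Q}. Minimal: {K, Q}⁺ = {K, Q}; {D, Q}⁺ = {A, C, D, H, J, L, Q}; {D, K}⁺ = {D, K} — none reach the full schema.
{A, J, K, Q}⁺: AJQ→C adds C; CJQ→DH adds D, H; DQ→AJL adds L → {A, C, D, H, J, K, L, Q}. Minimal: {J, K, Q}⁺ = {J, K, Q}; {A, K, Q}⁺ = {A, K, Q}; {A, J, Q}⁺ = {A, C, D, H, J, L, Q}; … — none reach the full schema.
{C, J, K, Q}⁺: CJQ→DH adds D, H; DQ→AJL adds A, L → {A, C, D, H, J, K, L, Q}. Minimal: {J, K, Q}⁺ = {J, K, Q}; {C, K, Q}⁺ = {C, K, Q}; {C, J, Q}⁺ = {A, C, D, H, J, L, Q}; … — none reach the full schema.
Any other superkey contains one of these as a subset, so there are no further candidate keys.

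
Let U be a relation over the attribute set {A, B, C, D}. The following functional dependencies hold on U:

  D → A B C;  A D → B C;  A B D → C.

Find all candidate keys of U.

(D)

Attribute D never appears on the right-hand side of any dependency, so D must belong to every candidate key.
{D}⁺ = {A, B, C, D}, which is all of the schema, so {D} is the only candidate key.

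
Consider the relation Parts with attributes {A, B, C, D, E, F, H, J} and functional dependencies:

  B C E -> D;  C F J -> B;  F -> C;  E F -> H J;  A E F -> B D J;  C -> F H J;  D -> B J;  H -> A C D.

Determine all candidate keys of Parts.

Attribute E never appears on the right-hand side of any dependency, so E must belong to every candidate key.
{E}⁺ = {E}, which is not all of the schema, so we must add further attributes.
{C, E}⁺: C→FHJ adds F, H, J; H→ACD adds A, D; CFJ→B adds B → {A, B, C, D, E, F, H, J}. Minimal: {E}⁺ = {E}; {C}⁺ = {A, B, C, D, F, H, J} — none reach the full schema.
{E, F}⁺: F→C adds C; EF→HJ adds H, J; H→ACD adds A, D; CFJ→B adds B → {A, B, C, D, E, F, H, J}. Minimal: {F}⁺ = {A, B, C, D, F, H, J}; {E}⁺ = {E} — none reach the full schema.
{E, H}⁺: H→ACD adds A, C, D; C→FHJ adds F, J; D→BJ adds B → {A, B, C, D, E, F, H, J}. Minimal: {H}⁺ = {A, B, C, D, F, H, J}; {E}⁺ = {E} — none reach the full schema.
Any other superkey contains one of these as a subset, so there are no further candidate keys.

(C, E); (E, F); (E, H)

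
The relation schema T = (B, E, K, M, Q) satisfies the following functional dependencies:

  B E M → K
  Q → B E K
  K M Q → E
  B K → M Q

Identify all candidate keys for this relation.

{Q}, {B, K}, {B, E, M}

{Q}⁺: Q→BEK adds B, E, K; BK→MQ adds M → {B, E, K, M, Q}.
{B, K}⁺: BK→MQ adds M, Q; Q→BEK adds E → {B, E, K, M, Q}.
{B, E, M}⁺: BEM→K adds K; BK→MQ adds Q → {B, E, K, M, Q}.
Any other superkey contains one of these as a subset, so there are no further candidate keys.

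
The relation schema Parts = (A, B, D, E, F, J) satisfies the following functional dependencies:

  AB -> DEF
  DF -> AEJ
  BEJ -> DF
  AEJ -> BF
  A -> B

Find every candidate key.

{A}⁺: A→B adds B; AB→DEF adds D, E, F; DF→AEJ adds J → {A, B, D, E, F, J}.
{D, F}⁺: DF→AEJ adds A, E, J; AEJ→BF adds B → {A, B, D, E, F, J}. Minimal: {F}⁺ = {F}; {D}⁺ = {D} — none reach the full schema.
{B, E, J}⁺: BEJ→DF adds D, F; DF→AEJ adds A → {A, B, D, E, F, J}. Minimal: {E, J}⁺ = {E, J}; {B, J}⁺ = {B, J}; {B, E}⁺ = {B, E} — none reach the full schema.

{A}; {D, F}; {B, E, J}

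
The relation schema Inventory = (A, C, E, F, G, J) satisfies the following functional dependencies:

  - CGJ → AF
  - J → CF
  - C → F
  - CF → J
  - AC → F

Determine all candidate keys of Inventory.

Attributes E, G never appear on any right-hand side, so every candidate key must contain {E, G}.
{E, G}⁺ = {E, G}, which is not all of the schema, so we must add further attributes.
{C, E, G}⁺: C→F adds F; CF→J adds J; CGJ→AF adds A → {A, C, E, F, G, J}. Minimal: {E, G}⁺ = {E, G}; {C, G}⁺ = {A, C, F, G, J}; {C, E}⁺ = {C, E, F, J} — none reach the full schema.
{E, G, J}⁺: J→CF adds C, F; CGJ→AF adds A → {A, C, E, F, G, J}. Minimal: {G, J}⁺ = {A, C, F, G, J}; {E, J}⁺ = {C, E, F, J}; {E, G}⁺ = {E, G} — none reach the full schema.
Any other superkey contains one of these as a subset, so there are no further candidate keys.

CEG, EGJ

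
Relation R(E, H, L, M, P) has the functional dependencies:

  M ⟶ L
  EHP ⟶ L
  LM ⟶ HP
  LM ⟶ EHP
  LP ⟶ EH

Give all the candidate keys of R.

Attribute M never appears on the right-hand side of any dependency, so M must belong to every candidate key.
{M}⁺ = {E, H, L, M, P}, which is all of the schema, so {M} is the only candidate key.

M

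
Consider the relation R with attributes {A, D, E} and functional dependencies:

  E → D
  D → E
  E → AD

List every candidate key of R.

{D}⁺: D→E adds E; E→AD adds A → {A, D, E}.
{E}⁺: E→D adds D; E→AD adds A → {A, D, E}.
Any other superkey contains one of these as a subset, so there are no further candidate keys.

D; E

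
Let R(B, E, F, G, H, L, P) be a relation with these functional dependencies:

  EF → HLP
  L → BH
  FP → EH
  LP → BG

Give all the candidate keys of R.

Attribute F never appears on the right-hand side of any dependency, so F must belong to every candidate key.
{F}⁺ = {F}, which is not all of the schema, so we must add further attributes.
{E, F}⁺: EF→HLP adds H, L, P; L→BH adds B; LP→BG adds G → {B, E, F, G, H, L, P}.
{F, P}⁺: FP→EH adds E, H; EF→HLP adds L; L→BH adds B; LP→BG adds G → {B, E, F, G, H, L, P}.

{E, F}, {F, P}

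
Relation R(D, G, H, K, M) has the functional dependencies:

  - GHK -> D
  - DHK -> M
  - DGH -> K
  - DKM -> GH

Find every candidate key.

{D, G, H}, {D, H, K}, {D, K, M}, {G, H, K}

{D, G, H}⁺: DGH→K adds K; DHK→M adds M → {D, G, H, K, M}. Minimal: {G, H}⁺ = {G, H}; {D, H}⁺ = {D, H}; {D, G}⁺ = {D, G} — none reach the full schema.
{D, H, K}⁺: DHK→M adds M; DKM→GH adds G → {D, G, H, K, M}. Minimal: {H, K}⁺ = {H, K}; {D, K}⁺ = {D, K}; {D, H}⁺ = {D, H} — none reach the full schema.
{D, K, M}⁺: DKM→GH adds G, H → {D, G, H, K, M}. Minimal: {K, M}⁺ = {K, M}; {D, M}⁺ = {D, M}; {D, K}⁺ = {D, K} — none reach the full schema.
{G, H, K}⁺: GHK→D adds D; DHK→M adds M → {D, G, H, K, M}. Minimal: {H, K}⁺ = {H, K}; {G, K}⁺ = {G, K}; {G, H}⁺ = {G, H} — none reach the full schema.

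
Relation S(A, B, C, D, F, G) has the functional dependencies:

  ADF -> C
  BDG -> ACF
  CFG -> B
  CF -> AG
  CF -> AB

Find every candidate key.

{A, D, F}, {B, D, G}, {C, D, F}

{A, D, F}⁺: ADF→C adds C; CF→AG adds G; CF→AB adds B → {A, B, C, D, F, G}. Minimal: {D, F}⁺ = {D, F}; {A, F}⁺ = {A, F}; {A, D}⁺ = {A, D} — none reach the full schema.
{B, D, G}⁺: BDG→ACF adds A, C, F → {A, B, C, D, F, G}. Minimal: {D, G}⁺ = {D, G}; {B, G}⁺ = {B, G}; {B, D}⁺ = {B, D} — none reach the full schema.
{C, D, F}⁺: CF→AG adds A, G; CF→AB adds B → {A, B, C, D, F, G}. Minimal: {D, F}⁺ = {D, F}; {C, F}⁺ = {A, B, C, F, G}; {C, D}⁺ = {C, D} — none reach the full schema.
Any other superkey contains one of these as a subset, so there are no further candidate keys.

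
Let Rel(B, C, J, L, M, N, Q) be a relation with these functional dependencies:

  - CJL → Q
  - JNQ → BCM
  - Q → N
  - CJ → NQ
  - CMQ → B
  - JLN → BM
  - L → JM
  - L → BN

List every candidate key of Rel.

Attribute L never appears on the right-hand side of any dependency, so L must belong to every candidate key.
{L}⁺ = {B, J, L, M, N}, which is not all of the schema, so we must add further attributes.
{C, L}⁺: L→JM adds J, M; L→BN adds B, N; CJL→Q adds Q → {B, C, J, L, M, N, Q}. Minimal: {L}⁺ = {B, J, L, M, N}; {C}⁺ = {C} — none reach the full schema.
{L, Q}⁺: Q→N adds N; L→JM adds J, M; L→BN adds B; JNQ→BCM adds C → {B, C, J, L, M, N, Q}. Minimal: {Q}⁺ = {N, Q}; {L}⁺ = {B, J, L, M, N} — none reach the full schema.
Any other superkey contains one of these as a subset, so there are no further candidate keys.

{C, L}, {L, Q}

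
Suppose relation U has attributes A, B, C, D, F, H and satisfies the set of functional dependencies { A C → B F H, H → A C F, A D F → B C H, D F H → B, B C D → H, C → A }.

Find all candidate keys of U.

CD; DH; ADF

Attribute D never appears on the right-hand side of any dependency, so D must belong to every candidate key.
{D}⁺ = {D}, which is not all of the schema, so we must add further attributes.
{C, D}⁺: C→A adds A; AC→BFH adds B, F, H → {A, B, C, D, F, H}. Minimal: {D}⁺ = {D}; {C}⁺ = {A, B, C, F, H} — none reach the full schema.
{D, H}⁺: H→ACF adds A, C, F; ADF→BCH adds B → {A, B, C, D, F, H}. Minimal: {H}⁺ = {A, B, C, F, H}; {D}⁺ = {D} — none reach the full schema.
{A, D, F}⁺: ADF→BCH adds B, C, H → {A, B, C, D, F, H}. Minimal: {D, F}⁺ = {D, F}; {A, F}⁺ = {A, F}; {A, D}⁺ = {A, D} — none reach the full schema.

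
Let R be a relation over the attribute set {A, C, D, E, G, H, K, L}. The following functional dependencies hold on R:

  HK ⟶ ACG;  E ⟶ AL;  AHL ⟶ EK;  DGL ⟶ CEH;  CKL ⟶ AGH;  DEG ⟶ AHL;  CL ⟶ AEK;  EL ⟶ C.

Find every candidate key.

{D, E}⁺: E→AL adds A, L; EL→C adds C; CL→AEK adds K; CKL→AGH adds G, H → {A, C, D, E, G, H, K, L}. Minimal: {E}⁺ = {A, C, E, G, H, K, L}; {D}⁺ = {D} — none reach the full schema.
{C, D, L}⁺: CL→AEK adds A, E, K; CKL→AGH adds G, H → {A, C, D, E, G, H, K, L}. Minimal: {D, L}⁺ = {D, L}; {C, L}⁺ = {A, C, E, G, H, K, L}; {C, D}⁺ = {C, D} — none reach the full schema.
{D, G, L}⁺: DGL→CEH adds C, E, H; DEG→AHL adds A; CL→AEK adds K → {A, C, D, E, G, H, K, L}. Minimal: {G, L}⁺ = {G, L}; {D, L}⁺ = {D, L}; {D, G}⁺ = {D, G} — none reach the full schema.
{A, D, H, L}⁺: AHL→EK adds E, K; EL→C adds C; HK→ACG adds G → {A, C, D, E, G, H, K, L}. Minimal: {D, H, L}⁺ = {D, H, L}; {A, H, L}⁺ = {A, C, E, G, H, K, L}; {A, D, L}⁺ = {A, D, L}; … — none reach the full schema.
{D, H, K, L}⁺: HK→ACG adds A, C, G; AHL→EK adds E → {A, C, D, E, G, H, K, L}. Minimal: {H, K, L}⁺ = {A, C, E, G, H, K, L}; {D, K, L}⁺ = {D, K, L}; {D, H, L}⁺ = {D, H, L}; … — none reach the full schema.
Any other superkey contains one of these as a subset, so there are no further candidate keys.

(D, E), (C, D, L), (D, G, L), (A, D, H, L), (D, H, K, L)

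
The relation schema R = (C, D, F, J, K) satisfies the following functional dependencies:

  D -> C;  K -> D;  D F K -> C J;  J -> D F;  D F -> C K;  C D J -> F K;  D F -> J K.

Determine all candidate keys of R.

(J), (D, F), (F, K)

{J}⁺: J→DF adds D, F; DF→CK adds C, K → {C, D, F, J, K}.
{D, F}⁺: D→C adds C; DF→CK adds K; DF→JK adds J → {C, D, F, J, K}. Minimal: {F}⁺ = {F}; {D}⁺ = {C, D} — none reach the full schema.
{F, K}⁺: K→D adds D; DFK→CJ adds C, J → {C, D, F, J, K}. Minimal: {K}⁺ = {C, D, K}; {F}⁺ = {F} — none reach the full schema.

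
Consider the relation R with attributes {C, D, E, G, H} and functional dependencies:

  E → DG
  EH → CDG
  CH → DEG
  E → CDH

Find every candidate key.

(E), (C, H)

{E}⁺: E→DG adds D, G; E→CDH adds C, H → {C, D, E, G, H}.
{C, H}⁺: CH→DEG adds D, E, G → {C, D, E, G, H}. Minimal: {H}⁺ = {H}; {C}⁺ = {C} — none reach the full schema.
Any other superkey contains one of these as a subset, so there are no further candidate keys.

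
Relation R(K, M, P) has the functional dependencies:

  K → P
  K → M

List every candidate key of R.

(K)

Attribute K never appears on the right-hand side of any dependency, so K must belong to every candidate key.
{K}⁺ = {K, M, P}, which is all of the schema, so {K} is the only candidate key.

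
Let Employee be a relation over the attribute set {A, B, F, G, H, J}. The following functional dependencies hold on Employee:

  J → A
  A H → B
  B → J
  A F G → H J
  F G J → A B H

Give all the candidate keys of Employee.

{A, F, G}, {B, F, G}, {F, G, J}

Attributes F, G never appear on any right-hand side, so every candidate key must contain {F, G}.
{F, G}⁺ = {F, G}, which is not all of the schema, so we must add further attributes.
{A, F, G}⁺: AFG→HJ adds H, J; FGJ→ABH adds B → {A, B, F, G, H, J}.
{B, F, G}⁺: B→J adds J; FGJ→ABH adds A, H → {A, B, F, G, H, J}.
{F, G, J}⁺: J→A adds A; AFG→HJ adds H; FGJ→ABH adds B → {A, B, F, G, H, J}.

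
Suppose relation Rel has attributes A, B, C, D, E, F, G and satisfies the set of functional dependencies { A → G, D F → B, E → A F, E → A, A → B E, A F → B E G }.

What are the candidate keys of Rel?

{A, C, D}; {C, D, E}

Attributes C, D never appear on any right-hand side, so every candidate key must contain {C, D}.
{C, D}⁺ = {C, D}, which is not all of the schema, so we must add further attributes.
{A, C, D}⁺: A→G adds G; A→BE adds B, E; E→AF adds F → {A, B, C, D, E, F, G}. Minimal: {C, D}⁺ = {C, D}; {A, D}⁺ = {A, B, D, E, F, G}; {A, C}⁺ = {A, B, C, E, F, G} — none reach the full schema.
{C, D, E}⁺: E→AF adds A, F; A→BE adds B; AF→BEG adds G → {A, B, C, D, E, F, G}. Minimal: {D, E}⁺ = {A, B, D, E, F, G}; {C, E}⁺ = {A, B, C, E, F, G}; {C, D}⁺ = {C, D} — none reach the full schema.
Any other superkey contains one of these as a subset, so there are no further candidate keys.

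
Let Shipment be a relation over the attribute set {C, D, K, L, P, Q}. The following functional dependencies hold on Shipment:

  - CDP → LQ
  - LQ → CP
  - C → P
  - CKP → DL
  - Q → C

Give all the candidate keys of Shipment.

Attribute K never appears on the right-hand side of any dependency, so K must belong to every candidate key.
{K}⁺ = {K}, which is not all of the schema, so we must add further attributes.
{C, K}⁺: C→P adds P; CKP→DL adds D, L; CDP→LQ adds Q → {C, D, K, L, P, Q}.
{K, Q}⁺: Q→C adds C; C→P adds P; CKP→DL adds D, L → {C, D, K, L, P, Q}.

(C, K), (K, Q)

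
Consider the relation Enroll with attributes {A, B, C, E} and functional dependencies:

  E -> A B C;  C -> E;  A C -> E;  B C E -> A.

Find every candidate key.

{C}⁺: C→E adds E; E→ABC adds A, B → {A, B, C, E}.
{E}⁺: E→ABC adds A, B, C → {A, B, C, E}.
Any other superkey contains one of these as a subset, so there are no further candidate keys.

C, E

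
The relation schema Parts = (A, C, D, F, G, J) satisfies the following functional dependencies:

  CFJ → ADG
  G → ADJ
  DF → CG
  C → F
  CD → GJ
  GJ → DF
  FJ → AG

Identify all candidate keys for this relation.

{G}⁺: G→ADJ adds A, D, J; GJ→DF adds F; DF→CG adds C → {A, C, D, F, G, J}.
{C, D}⁺: C→F adds F; CD→GJ adds G, J; FJ→AG adds A → {A, C, D, F, G, J}.
{C, J}⁺: C→F adds F; FJ→AG adds A, G; CFJ→ADG adds D → {A, C, D, F, G, J}.
{D, F}⁺: DF→CG adds C, G; CD→GJ adds J; FJ→AG adds A → {A, C, D, F, G, J}.
{F, J}⁺: FJ→AG adds A, G; G→ADJ adds D; DF→CG adds C → {A, C, D, F, G, J}.
Any other superkey contains one of these as a subset, so there are no further candidate keys.

{G}; {C, D}; {C, J}; {D, F}; {F, J}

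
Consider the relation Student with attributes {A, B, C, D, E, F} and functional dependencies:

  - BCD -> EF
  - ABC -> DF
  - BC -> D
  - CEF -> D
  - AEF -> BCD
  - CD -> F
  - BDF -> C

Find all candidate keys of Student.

(A, B, C), (A, E, F), (A, B, D, F), (A, C, D, E)

Attribute A never appears on the right-hand side of any dependency, so A must belong to every candidate key.
{A}⁺ = {A}, which is not all of the schema, so we must add further attributes.
{A, B, C}⁺: ABC→DF adds D, F; BCD→EF adds E → {A, B, C, D, E, F}. Minimal: {B, C}⁺ = {B, C, D, E, F}; {A, C}⁺ = {A, C}; {A, B}⁺ = {A, B} — none reach the full schema.
{A, E, F}⁺: AEF→BCD adds B, C, D → {A, B, C, D, E, F}. Minimal: {E, F}⁺ = {E, F}; {A, F}⁺ = {A, F}; {A, E}⁺ = {A, E} — none reach the full schema.
{A, B, D, F}⁺: BDF→C adds C; BCD→EF adds E → {A, B, C, D, E, F}. Minimal: {B, D, F}⁺ = {B, C, D, E, F}; {A, D, F}⁺ = {A, D, F}; {A, B, F}⁺ = {A, B, F}; … — none reach the full schema.
{A, C, D, E}⁺: CD→F adds F; AEF→BCD adds B → {A, B, C, D, E, F}. Minimal: {C, D, E}⁺ = {C, D, E, F}; {A, D, E}⁺ = {A, D, E}; {A, C, E}⁺ = {A, C, E}; … — none reach the full schema.
Any other superkey contains one of these as a subset, so there are no further candidate keys.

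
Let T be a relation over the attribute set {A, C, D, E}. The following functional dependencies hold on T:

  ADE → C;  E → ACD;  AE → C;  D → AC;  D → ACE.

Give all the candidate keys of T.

{D}, {E}

{D}⁺: D→AC adds A, C; D→ACE adds E → {A, C, D, E}.
{E}⁺: E→ACD adds A, C, D → {A, C, D, E}.
Any other superkey contains one of these as a subset, so there are no further candidate keys.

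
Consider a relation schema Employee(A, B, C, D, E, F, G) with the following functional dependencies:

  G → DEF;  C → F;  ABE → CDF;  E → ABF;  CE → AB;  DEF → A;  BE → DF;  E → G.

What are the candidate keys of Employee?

{E}⁺: E→ABF adds A, B, F; BE→DF adds D; E→G adds G; ABE→CDF adds C → {A, B, C, D, E, F, G}.
{G}⁺: G→DEF adds D, E, F; E→ABF adds A, B; ABE→CDF adds C → {A, B, C, D, E, F, G}.

{E}, {G}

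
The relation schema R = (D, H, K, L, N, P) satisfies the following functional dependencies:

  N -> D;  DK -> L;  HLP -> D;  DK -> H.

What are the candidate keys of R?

{K, N, P}

Attributes K, N, P never appear on any right-hand side, so every candidate key must contain {K, N, P}.
{K, N, P}⁺ = {D, H, K, L, N, P}, which is all of the schema, so {K, N, P} is the only candidate key.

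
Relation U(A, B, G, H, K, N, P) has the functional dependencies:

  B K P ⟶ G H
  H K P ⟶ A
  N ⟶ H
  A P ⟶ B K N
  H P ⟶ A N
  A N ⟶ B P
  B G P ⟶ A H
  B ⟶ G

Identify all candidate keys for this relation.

{A, N}, {A, P}, {B, P}, {H, P}, {N, P}

{A, N}⁺: N→H adds H; AN→BP adds B, P; B→G adds G; AP→BKN adds K → {A, B, G, H, K, N, P}. Minimal: {N}⁺ = {H, N}; {A}⁺ = {A} — none reach the full schema.
{A, P}⁺: AP→BKN adds B, K, N; B→G adds G; BKP→GH adds H → {A, B, G, H, K, N, P}. Minimal: {P}⁺ = {P}; {A}⁺ = {A} — none reach the full schema.
{B, P}⁺: B→G adds G; BGP→AH adds A, H; AP→BKN adds K, N → {A, B, G, H, K, N, P}. Minimal: {P}⁺ = {P}; {B}⁺ = {B, G} — none reach the full schema.
{H, P}⁺: HP→AN adds A, N; AN→BP adds B; B→G adds G; AP→BKN adds K → {A, B, G, H, K, N, P}. Minimal: {P}⁺ = {P}; {H}⁺ = {H} — none reach the full schema.
{N, P}⁺: N→H adds H; HP→AN adds A; AN→BP adds B; B→G adds G; AP→BKN adds K → {A, B, G, H, K, N, P}. Minimal: {P}⁺ = {P}; {N}⁺ = {H, N} — none reach the full schema.
Any other superkey contains one of these as a subset, so there are no further candidate keys.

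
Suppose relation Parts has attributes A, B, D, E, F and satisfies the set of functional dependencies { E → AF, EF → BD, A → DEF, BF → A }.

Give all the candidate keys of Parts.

{A}⁺: A→DEF adds D, E, F; EF→BD adds B → {A, B, D, E, F}.
{E}⁺: E→AF adds A, F; EF→BD adds B, D → {A, B, D, E, F}.
{B, F}⁺: BF→A adds A; A→DEF adds D, E → {A, B, D, E, F}.

{A}; {E}; {B, F}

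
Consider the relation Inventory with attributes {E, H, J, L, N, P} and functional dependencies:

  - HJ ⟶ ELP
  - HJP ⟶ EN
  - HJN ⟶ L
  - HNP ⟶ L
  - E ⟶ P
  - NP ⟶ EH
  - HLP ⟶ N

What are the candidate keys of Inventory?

Attribute J never appears on the right-hand side of any dependency, so J must belong to every candidate key.
{J}⁺ = {J}, which is not all of the schema, so we must add further attributes.
{H, J}⁺: HJ→ELP adds E, L, P; HJP→EN adds N → {E, H, J, L, N, P}. Minimal: {J}⁺ = {J}; {H}⁺ = {H} — none reach the full schema.
{E, J, N}⁺: E→P adds P; NP→EH adds H; HJ→ELP adds L → {E, H, J, L, N, P}. Minimal: {J, N}⁺ = {J, N}; {E, N}⁺ = {E, H, L, N, P}; {E, J}⁺ = {E, J, P} — none reach the full schema.
{J, N, P}⁺: NP→EH adds E, H; HJ→ELP adds L → {E, H, J, L, N, P}. Minimal: {N, P}⁺ = {E, H, L, N, P}; {J, P}⁺ = {J, P}; {J, N}⁺ = {J, N} — none reach the full schema.

{H, J}, {E, J, N}, {J, N, P}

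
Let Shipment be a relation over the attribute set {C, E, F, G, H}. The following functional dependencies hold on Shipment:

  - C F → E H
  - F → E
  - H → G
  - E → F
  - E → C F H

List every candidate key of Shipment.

{E}⁺: E→F adds F; E→CFH adds C, H; H→G adds G → {C, E, F, G, H}.
{F}⁺: F→E adds E; E→CFH adds C, H; H→G adds G → {C, E, F, G, H}.

{E}, {F}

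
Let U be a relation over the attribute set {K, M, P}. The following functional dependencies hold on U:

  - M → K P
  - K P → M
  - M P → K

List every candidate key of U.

{M}⁺: M→KP adds K, P → {K, M, P}.
{K, P}⁺: KP→M adds M → {K, M, P}. Minimal: {P}⁺ = {P}; {K}⁺ = {K} — none reach the full schema.
Any other superkey contains one of these as a subset, so there are no further candidate keys.

(M), (K, P)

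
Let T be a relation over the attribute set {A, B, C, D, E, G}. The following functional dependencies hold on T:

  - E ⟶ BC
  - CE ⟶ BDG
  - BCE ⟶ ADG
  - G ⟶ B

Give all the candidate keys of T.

{E}

Attribute E never appears on the right-hand side of any dependency, so E must belong to every candidate key.
{E}⁺ = {A, B, C, D, E, G}, which is all of the schema, so {E} is the only candidate key.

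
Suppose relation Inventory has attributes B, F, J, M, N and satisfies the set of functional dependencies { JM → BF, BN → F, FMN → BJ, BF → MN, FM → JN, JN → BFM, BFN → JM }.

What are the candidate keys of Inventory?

{B, F}⁺: BF→MN adds M, N; FM→JN adds J → {B, F, J, M, N}.
{B, N}⁺: BN→F adds F; BF→MN adds M; FM→JN adds J → {B, F, J, M, N}.
{F, M}⁺: FM→JN adds J, N; JN→BFM adds B → {B, F, J, M, N}.
{J, M}⁺: JM→BF adds B, F; BF→MN adds N → {B, F, J, M, N}.
{J, N}⁺: JN→BFM adds B, F, M → {B, F, J, M, N}.

BF, BN, FM, JM, JN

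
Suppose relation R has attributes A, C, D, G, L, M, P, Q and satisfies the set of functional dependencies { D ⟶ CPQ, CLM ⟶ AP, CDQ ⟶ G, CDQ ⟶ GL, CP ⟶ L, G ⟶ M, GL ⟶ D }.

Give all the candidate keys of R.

{D}⁺: D→CPQ adds C, P, Q; CDQ→G adds G; CDQ→GL adds L; G→M adds M; CLM→AP adds A → {A, C, D, G, L, M, P, Q}.
{G, L}⁺: G→M adds M; GL→D adds D; D→CPQ adds C, P, Q; CLM→AP adds A → {A, C, D, G, L, M, P, Q}. Minimal: {L}⁺ = {L}; {G}⁺ = {G, M} — none reach the full schema.
{C, G, P}⁺: CP→L adds L; G→M adds M; GL→D adds D; D→CPQ adds Q; CLM→AP adds A → {A, C, D, G, L, M, P, Q}. Minimal: {G, P}⁺ = {G, M, P}; {C, P}⁺ = {C, L, P}; {C, G}⁺ = {C, G, M} — none reach the full schema.
Any other superkey contains one of these as a subset, so there are no further candidate keys.

(D), (G, L), (C, G, P)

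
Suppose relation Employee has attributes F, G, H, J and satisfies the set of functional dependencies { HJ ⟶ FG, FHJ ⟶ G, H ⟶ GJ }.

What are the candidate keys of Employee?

(H)

Attribute H never appears on the right-hand side of any dependency, so H must belong to every candidate key.
{H}⁺ = {F, G, H, J}, which is all of the schema, so {H} is the only candidate key.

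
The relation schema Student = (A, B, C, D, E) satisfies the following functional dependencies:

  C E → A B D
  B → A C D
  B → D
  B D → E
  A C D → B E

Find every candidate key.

{B}⁺: B→ACD adds A, C, D; BD→E adds E → {A, B, C, D, E}.
{C, E}⁺: CE→ABD adds A, B, D → {A, B, C, D, E}.
{A, C, D}⁺: ACD→BE adds B, E → {A, B, C, D, E}.

{B}; {C, E}; {A, C, D}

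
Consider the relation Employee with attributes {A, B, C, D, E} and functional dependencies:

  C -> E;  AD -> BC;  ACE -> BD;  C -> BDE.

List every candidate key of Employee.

Attribute A never appears on the right-hand side of any dependency, so A must belong to every candidate key.
{A}⁺ = {A}, which is not all of the schema, so we must add further attributes.
{A, C}⁺: C→E adds E; ACE→BD adds B, D → {A, B, C, D, E}. Minimal: {C}⁺ = {B, C, D, E}; {A}⁺ = {A} — none reach the full schema.
{A, D}⁺: AD→BC adds B, C; C→BDE adds E → {A, B, C, D, E}. Minimal: {D}⁺ = {D}; {A}⁺ = {A} — none reach the full schema.

AC; AD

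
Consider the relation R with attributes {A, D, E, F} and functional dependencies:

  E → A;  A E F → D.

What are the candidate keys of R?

(E, F)

Attributes E, F never appear on any right-hand side, so every candidate key must contain {E, F}.
{E, F}⁺ = {A, D, E, F}, which is all of the schema, so {E, F} is the only candidate key.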